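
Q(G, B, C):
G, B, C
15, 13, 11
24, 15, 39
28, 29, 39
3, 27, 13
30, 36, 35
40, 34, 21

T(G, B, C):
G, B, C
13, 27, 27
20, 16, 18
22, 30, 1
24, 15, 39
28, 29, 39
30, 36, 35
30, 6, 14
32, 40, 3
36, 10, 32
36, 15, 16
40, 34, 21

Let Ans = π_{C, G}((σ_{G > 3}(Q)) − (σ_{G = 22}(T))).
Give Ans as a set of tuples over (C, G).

{(11, 15), (21, 40), (35, 30), (39, 24), (39, 28)}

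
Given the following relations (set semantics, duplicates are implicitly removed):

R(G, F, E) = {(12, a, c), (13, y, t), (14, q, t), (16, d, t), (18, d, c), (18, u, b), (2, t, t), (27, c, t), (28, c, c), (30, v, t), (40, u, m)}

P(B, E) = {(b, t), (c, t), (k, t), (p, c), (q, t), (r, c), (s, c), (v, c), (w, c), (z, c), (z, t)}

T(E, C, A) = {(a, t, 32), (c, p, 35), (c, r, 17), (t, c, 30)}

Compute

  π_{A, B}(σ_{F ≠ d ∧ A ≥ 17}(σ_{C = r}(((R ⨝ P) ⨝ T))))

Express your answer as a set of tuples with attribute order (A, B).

{(17, p), (17, r), (17, s), (17, v), (17, w), (17, z)}

R ⋈ P (natural join on E): {(12, a, c, p), (12, a, c, r), (12, a, c, s), (12, a, c, v), (12, a, c, w), (12, a, c, z), (13, y, t, b), (13, y, t, c), (13, y, t, k), (13, y, t, q), (13, y, t, z), (14, q, t, b), (14, q, t, c), (14, q, t, k), (14, q, t, q), (14, q, t, z), (16, d, t, b), (16, d, t, c), (16, d, t, k), (16, d, t, q), (16, d, t, z), (18, d, c, p), (18, d, c, r), (18, d, c, s), (18, d, c, v), (18, d, c, w), (18, d, c, z), (2, t, t, b), (2, t, t, c), (2, t, t, k), (2, t, t, q), (2, t, t, z), (27, c, t, b), (27, c, t, c), (27, c, t, k), (27, c, t, q), (27, c, t, z), (28, c, c, p), (28, c, c, r), (28, c, c, s), (28, c, c, v), (28, c, c, w), (28, c, c, z), (30, v, t, b), (30, v, t, c), (30, v, t, k), (30, v, t, q), (30, v, t, z)}
(R ⨝ P) ⋈ T (natural join on E): {(12, a, c, p, p, 35), (12, a, c, p, r, 17), (12, a, c, r, p, 35), (12, a, c, r, r, 17), (12, a, c, s, p, 35), (12, a, c, s, r, 17), (12, a, c, v, p, 35), (12, a, c, v, r, 17), (12, a, c, w, p, 35), (12, a, c, w, r, 17), (12, a, c, z, p, 35), (12, a, c, z, r, 17), (13, y, t, b, c, 30), (13, y, t, c, c, 30), (13, y, t, k, c, 30), (13, y, t, q, c, 30), (13, y, t, z, c, 30), (14, q, t, b, c, 30), (14, q, t, c, c, 30), (14, q, t, k, c, 30), (14, q, t, q, c, 30), (14, q, t, z, c, 30), (16, d, t, b, c, 30), (16, d, t, c, c, 30), (16, d, t, k, c, 30), (16, d, t, q, c, 30), (16, d, t, z, c, 30), (18, d, c, p, p, 35), (18, d, c, p, r, 17), (18, d, c, r, p, 35), (18, d, c, r, r, 17), (18, d, c, s, p, 35), (18, d, c, s, r, 17), (18, d, c, v, p, 35), (18, d, c, v, r, 17), (18, d, c, w, p, 35), (18, d, c, w, r, 17), (18, d, c, z, p, 35), (18, d, c, z, r, 17), (2, t, t, b, c, 30), (2, t, t, c, c, 30), (2, t, t, k, c, 30), (2, t, t, q, c, 30), (2, t, t, z, c, 30), (27, c, t, b, c, 30), (27, c, t, c, c, 30), (27, c, t, k, c, 30), (27, c, t, q, c, 30), (27, c, t, z, c, 30), (28, c, c, p, p, 35), (28, c, c, p, r, 17), (28, c, c, r, p, 35), (28, c, c, r, r, 17), (28, c, c, s, p, 35), (28, c, c, s, r, 17), (28, c, c, v, p, 35), (28, c, c, v, r, 17), (28, c, c, w, p, 35), (28, c, c, w, r, 17), (28, c, c, z, p, 35), (28, c, c, z, r, 17), (30, v, t, b, c, 30), (30, v, t, c, c, 30), (30, v, t, k, c, 30), (30, v, t, q, c, 30), (30, v, t, z, c, 30)}
σ[C = r]: keep tuples satisfying C = r → {(12, a, c, p, r, 17), (12, a, c, r, r, 17), (12, a, c, s, r, 17), (12, a, c, v, r, 17), (12, a, c, w, r, 17), (12, a, c, z, r, 17), (18, d, c, p, r, 17), (18, d, c, r, r, 17), (18, d, c, s, r, 17), (18, d, c, v, r, 17), (18, d, c, w, r, 17), (18, d, c, z, r, 17), (28, c, c, p, r, 17), (28, c, c, r, r, 17), (28, c, c, s, r, 17), (28, c, c, v, r, 17), (28, c, c, w, r, 17), (28, c, c, z, r, 17)}
σ[F ≠ d ∧ A ≥ 17]: keep tuples satisfying F ≠ d ∧ A ≥ 17 → {(12, a, c, p, r, 17), (12, a, c, r, r, 17), (12, a, c, s, r, 17), (12, a, c, v, r, 17), (12, a, c, w, r, 17), (12, a, c, z, r, 17), (28, c, c, p, r, 17), (28, c, c, r, r, 17), (28, c, c, s, r, 17), (28, c, c, v, r, 17), (28, c, c, w, r, 17), (28, c, c, z, r, 17)}
π_{A, B} gives {(17, p), (17, r), (17, s), (17, v), (17, w), (17, z)} (6 duplicate(s) eliminated).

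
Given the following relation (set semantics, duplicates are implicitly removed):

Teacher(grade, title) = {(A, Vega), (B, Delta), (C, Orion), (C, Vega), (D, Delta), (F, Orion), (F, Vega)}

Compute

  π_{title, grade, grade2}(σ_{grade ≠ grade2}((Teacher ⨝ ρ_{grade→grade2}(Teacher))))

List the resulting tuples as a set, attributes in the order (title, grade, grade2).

{(Delta, B, D), (Delta, D, B), (Orion, C, F), (Orion, F, C), (Vega, A, C), (Vega, A, F), (Vega, C, A), (Vega, C, F), (Vega, F, A), (Vega, F, C)}

ρ[grade→grade2]: schema becomes (grade2, title); tuples unchanged.
Natural join on title: {(A, Vega, A), (A, Vega, C), (A, Vega, F), (B, Delta, B), (B, Delta, D), (C, Orion, C), (C, Orion, F), (C, Vega, A), (C, Vega, C), (C, Vega, F), (D, Delta, B), (D, Delta, D), (F, Orion, C), (F, Orion, F), (F, Vega, A), (F, Vega, C), (F, Vega, F)}
Selection grade ≠ grade2: {(A, Vega, C), (A, Vega, F), (B, Delta, D), (C, Orion, F), (C, Vega, A), (C, Vega, F), (D, Delta, B), (F, Orion, C), (F, Vega, A), (F, Vega, C)}
Projecting to title, grade, grade2: {(Delta, B, D), (Delta, D, B), (Orion, C, F), (Orion, F, C), (Vega, A, C), (Vega, A, F), (Vega, C, A), (Vega, C, F), (Vega, F, A), (Vega, F, C)}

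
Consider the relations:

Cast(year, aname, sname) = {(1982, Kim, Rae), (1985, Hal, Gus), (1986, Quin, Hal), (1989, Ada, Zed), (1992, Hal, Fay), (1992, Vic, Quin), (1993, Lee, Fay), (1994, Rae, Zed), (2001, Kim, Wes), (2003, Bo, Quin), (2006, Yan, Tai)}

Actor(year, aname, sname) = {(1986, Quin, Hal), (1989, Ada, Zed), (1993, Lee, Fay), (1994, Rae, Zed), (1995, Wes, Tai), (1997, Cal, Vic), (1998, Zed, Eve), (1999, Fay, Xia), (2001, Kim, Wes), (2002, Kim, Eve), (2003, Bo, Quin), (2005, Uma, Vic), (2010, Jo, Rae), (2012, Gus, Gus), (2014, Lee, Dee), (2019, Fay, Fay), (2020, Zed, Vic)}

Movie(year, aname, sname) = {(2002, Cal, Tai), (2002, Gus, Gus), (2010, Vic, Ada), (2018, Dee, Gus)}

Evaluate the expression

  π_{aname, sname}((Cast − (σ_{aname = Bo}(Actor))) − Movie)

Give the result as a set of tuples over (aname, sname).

Apply σ_{aname = Bo}; surviving tuples: {(2003, Bo, Quin)}
Taking the difference: {(1982, Kim, Rae), (1985, Hal, Gus), (1986, Quin, Hal), (1989, Ada, Zed), (1992, Hal, Fay), (1992, Vic, Quin), (1993, Lee, Fay), (1994, Rae, Zed), (2001, Kim, Wes), (2006, Yan, Tai)}
Taking the difference: {(1982, Kim, Rae), (1985, Hal, Gus), (1986, Quin, Hal), (1989, Ada, Zed), (1992, Hal, Fay), (1992, Vic, Quin), (1993, Lee, Fay), (1994, Rae, Zed), (2001, Kim, Wes), (2006, Yan, Tai)}
Keep only column(s) aname, sname: {(Ada, Zed), (Hal, Fay), (Hal, Gus), (Kim, Rae), (Kim, Wes), (Lee, Fay), (Quin, Hal), (Rae, Zed), (Vic, Quin), (Yan, Tai)}

{(Ada, Zed), (Hal, Fay), (Hal, Gus), (Kim, Rae), (Kim, Wes), (Lee, Fay), (Quin, Hal), (Rae, Zed), (Vic, Quin), (Yan, Tai)}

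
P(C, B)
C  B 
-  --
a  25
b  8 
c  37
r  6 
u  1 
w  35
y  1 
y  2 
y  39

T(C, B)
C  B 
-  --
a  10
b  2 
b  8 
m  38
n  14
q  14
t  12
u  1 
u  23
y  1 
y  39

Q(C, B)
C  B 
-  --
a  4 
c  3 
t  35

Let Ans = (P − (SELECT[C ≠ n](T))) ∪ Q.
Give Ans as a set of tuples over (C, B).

Filtering on C ≠ n leaves {(a, 10), (b, 2), (b, 8), (m, 38), (q, 14), (t, 12), (u, 1), (u, 23), (y, 1), (y, 39)}.
Difference: {(a, 25), (b, 8), (c, 37), (r, 6), (u, 1), (w, 35), (y, 1), (y, 2), (y, 39)} with {(a, 10), (b, 2), (b, 8), (m, 38), (q, 14), (t, 12), (u, 1), (u, 23), (y, 1), (y, 39)} → {(a, 25), (c, 37), (r, 6), (w, 35), (y, 2)}
Union: {(a, 25), (c, 37), (r, 6), (w, 35), (y, 2)} with {(a, 4), (c, 3), (t, 35)} → {(a, 25), (a, 4), (c, 3), (c, 37), (r, 6), (t, 35), (w, 35), (y, 2)}

{(a, 25), (a, 4), (c, 3), (c, 37), (r, 6), (t, 35), (w, 35), (y, 2)}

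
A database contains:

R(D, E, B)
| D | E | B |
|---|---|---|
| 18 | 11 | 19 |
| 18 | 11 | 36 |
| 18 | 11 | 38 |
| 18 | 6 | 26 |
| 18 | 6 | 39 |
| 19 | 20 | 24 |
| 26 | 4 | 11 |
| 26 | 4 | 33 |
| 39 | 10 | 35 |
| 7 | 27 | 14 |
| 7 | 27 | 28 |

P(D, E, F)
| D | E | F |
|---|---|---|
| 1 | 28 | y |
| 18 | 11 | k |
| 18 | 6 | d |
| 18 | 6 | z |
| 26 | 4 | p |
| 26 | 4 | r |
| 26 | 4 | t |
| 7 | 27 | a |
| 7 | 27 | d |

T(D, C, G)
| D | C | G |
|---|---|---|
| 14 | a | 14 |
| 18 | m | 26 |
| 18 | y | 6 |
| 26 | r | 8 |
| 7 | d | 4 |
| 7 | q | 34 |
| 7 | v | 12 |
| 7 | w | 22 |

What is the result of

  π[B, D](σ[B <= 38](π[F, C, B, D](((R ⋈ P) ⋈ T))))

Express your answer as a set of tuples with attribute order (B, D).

{(11, 26), (14, 7), (19, 18), (26, 18), (28, 7), (33, 26), (36, 18), (38, 18)}

R ⋈ P (natural join on D, E): {(18, 11, 19, k), (18, 11, 36, k), (18, 11, 38, k), (18, 6, 26, d), (18, 6, 26, z), (18, 6, 39, d), (18, 6, 39, z), (26, 4, 11, p), (26, 4, 11, r), (26, 4, 11, t), (26, 4, 33, p), (26, 4, 33, r), (26, 4, 33, t), (7, 27, 14, a), (7, 27, 14, d), (7, 27, 28, a), (7, 27, 28, d)}
(R ⋈ P) ⋈ T (natural join on D): {(18, 11, 19, k, m, 26), (18, 11, 19, k, y, 6), (18, 11, 36, k, m, 26), (18, 11, 36, k, y, 6), (18, 11, 38, k, m, 26), (18, 11, 38, k, y, 6), (18, 6, 26, d, m, 26), (18, 6, 26, d, y, 6), (18, 6, 26, z, m, 26), (18, 6, 26, z, y, 6), (18, 6, 39, d, m, 26), (18, 6, 39, d, y, 6), (18, 6, 39, z, m, 26), (18, 6, 39, z, y, 6), (26, 4, 11, p, r, 8), (26, 4, 11, r, r, 8), (26, 4, 11, t, r, 8), (26, 4, 33, p, r, 8), (26, 4, 33, r, r, 8), (26, 4, 33, t, r, 8), (7, 27, 14, a, d, 4), (7, 27, 14, a, q, 34), (7, 27, 14, a, v, 12), (7, 27, 14, a, w, 22), (7, 27, 14, d, d, 4), (7, 27, 14, d, q, 34), (7, 27, 14, d, v, 12), (7, 27, 14, d, w, 22), (7, 27, 28, a, d, 4), (7, 27, 28, a, q, 34), (7, 27, 28, a, v, 12), (7, 27, 28, a, w, 22), (7, 27, 28, d, d, 4), (7, 27, 28, d, q, 34), (7, 27, 28, d, v, 12), (7, 27, 28, d, w, 22)}
Projecting to F, C, B, D: {(a, d, 14, 7), (a, d, 28, 7), (a, q, 14, 7), (a, q, 28, 7), (a, v, 14, 7), (a, v, 28, 7), (a, w, 14, 7), (a, w, 28, 7), (d, d, 14, 7), (d, d, 28, 7), (d, m, 26, 18), (d, m, 39, 18), (d, q, 14, 7), (d, q, 28, 7), (d, v, 14, 7), (d, v, 28, 7), (d, w, 14, 7), (d, w, 28, 7), (d, y, 26, 18), (d, y, 39, 18), (k, m, 19, 18), (k, m, 36, 18), (k, m, 38, 18), (k, y, 19, 18), (k, y, 36, 18), (k, y, 38, 18), (p, r, 11, 26), (p, r, 33, 26), (r, r, 11, 26), (r, r, 33, 26), (t, r, 11, 26), (t, r, 33, 26), (z, m, 26, 18), (z, m, 39, 18), (z, y, 26, 18), (z, y, 39, 18)}
Apply σ_{B <= 38}; surviving tuples: {(a, d, 14, 7), (a, d, 28, 7), (a, q, 14, 7), (a, q, 28, 7), (a, v, 14, 7), (a, v, 28, 7), (a, w, 14, 7), (a, w, 28, 7), (d, d, 14, 7), (d, d, 28, 7), (d, m, 26, 18), (d, q, 14, 7), (d, q, 28, 7), (d, v, 14, 7), (d, v, 28, 7), (d, w, 14, 7), (d, w, 28, 7), (d, y, 26, 18), (k, m, 19, 18), (k, m, 36, 18), (k, m, 38, 18), (k, y, 19, 18), (k, y, 36, 18), (k, y, 38, 18), (p, r, 11, 26), (p, r, 33, 26), (r, r, 11, 26), (r, r, 33, 26), (t, r, 11, 26), (t, r, 33, 26), (z, m, 26, 18), (z, y, 26, 18)}
Projecting to B, D (24 duplicate(s) eliminated): {(11, 26), (14, 7), (19, 18), (26, 18), (28, 7), (33, 26), (36, 18), (38, 18)}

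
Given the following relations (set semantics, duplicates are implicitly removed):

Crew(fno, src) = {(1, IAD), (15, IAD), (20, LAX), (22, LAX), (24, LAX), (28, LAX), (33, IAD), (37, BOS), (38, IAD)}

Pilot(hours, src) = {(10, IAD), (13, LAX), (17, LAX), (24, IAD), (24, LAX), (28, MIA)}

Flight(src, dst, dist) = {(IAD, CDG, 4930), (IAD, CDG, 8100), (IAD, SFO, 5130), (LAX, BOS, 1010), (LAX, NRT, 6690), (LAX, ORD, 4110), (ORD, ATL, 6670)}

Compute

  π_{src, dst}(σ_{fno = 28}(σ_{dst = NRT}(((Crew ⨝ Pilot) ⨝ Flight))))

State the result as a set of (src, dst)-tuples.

Crew ⋈ Pilot (natural join on src): {(1, IAD, 10), (1, IAD, 24), (15, IAD, 10), (15, IAD, 24), (20, LAX, 13), (20, LAX, 17), (20, LAX, 24), (22, LAX, 13), (22, LAX, 17), (22, LAX, 24), (24, LAX, 13), (24, LAX, 17), (24, LAX, 24), (28, LAX, 13), (28, LAX, 17), (28, LAX, 24), (33, IAD, 10), (33, IAD, 24), (38, IAD, 10), (38, IAD, 24)}
(Crew ⨝ Pilot) ⋈ Flight (natural join on src): {(1, IAD, 10, CDG, 4930), (1, IAD, 10, CDG, 8100), (1, IAD, 10, SFO, 5130), (1, IAD, 24, CDG, 4930), (1, IAD, 24, CDG, 8100), (1, IAD, 24, SFO, 5130), (15, IAD, 10, CDG, 4930), (15, IAD, 10, CDG, 8100), (15, IAD, 10, SFO, 5130), (15, IAD, 24, CDG, 4930), (15, IAD, 24, CDG, 8100), (15, IAD, 24, SFO, 5130), (20, LAX, 13, BOS, 1010), (20, LAX, 13, NRT, 6690), (20, LAX, 13, ORD, 4110), (20, LAX, 17, BOS, 1010), (20, LAX, 17, NRT, 6690), (20, LAX, 17, ORD, 4110), (20, LAX, 24, BOS, 1010), (20, LAX, 24, NRT, 6690), (20, LAX, 24, ORD, 4110), (22, LAX, 13, BOS, 1010), (22, LAX, 13, NRT, 6690), (22, LAX, 13, ORD, 4110), (22, LAX, 17, BOS, 1010), (22, LAX, 17, NRT, 6690), (22, LAX, 17, ORD, 4110), (22, LAX, 24, BOS, 1010), (22, LAX, 24, NRT, 6690), (22, LAX, 24, ORD, 4110), (24, LAX, 13, BOS, 1010), (24, LAX, 13, NRT, 6690), (24, LAX, 13, ORD, 4110), (24, LAX, 17, BOS, 1010), (24, LAX, 17, NRT, 6690), (24, LAX, 17, ORD, 4110), (24, LAX, 24, BOS, 1010), (24, LAX, 24, NRT, 6690), (24, LAX, 24, ORD, 4110), (28, LAX, 13, BOS, 1010), (28, LAX, 13, NRT, 6690), (28, LAX, 13, ORD, 4110), (28, LAX, 17, BOS, 1010), (28, LAX, 17, NRT, 6690), (28, LAX, 17, ORD, 4110), (28, LAX, 24, BOS, 1010), (28, LAX, 24, NRT, 6690), (28, LAX, 24, ORD, 4110), (33, IAD, 10, CDG, 4930), (33, IAD, 10, CDG, 8100), (33, IAD, 10, SFO, 5130), (33, IAD, 24, CDG, 4930), (33, IAD, 24, CDG, 8100), (33, IAD, 24, SFO, 5130), (38, IAD, 10, CDG, 4930), (38, IAD, 10, CDG, 8100), (38, IAD, 10, SFO, 5130), (38, IAD, 24, CDG, 4930), (38, IAD, 24, CDG, 8100), (38, IAD, 24, SFO, 5130)}
Apply σ_{dst = NRT}; surviving tuples: {(20, LAX, 13, NRT, 6690), (20, LAX, 17, NRT, 6690), (20, LAX, 24, NRT, 6690), (22, LAX, 13, NRT, 6690), (22, LAX, 17, NRT, 6690), (22, LAX, 24, NRT, 6690), (24, LAX, 13, NRT, 6690), (24, LAX, 17, NRT, 6690), (24, LAX, 24, NRT, 6690), (28, LAX, 13, NRT, 6690), (28, LAX, 17, NRT, 6690), (28, LAX, 24, NRT, 6690)}
Apply σ_{fno = 28}; surviving tuples: {(28, LAX, 13, NRT, 6690), (28, LAX, 17, NRT, 6690), (28, LAX, 24, NRT, 6690)}
π_{src, dst} gives {(LAX, NRT)} (2 duplicate(s) eliminated).

{(LAX, NRT)}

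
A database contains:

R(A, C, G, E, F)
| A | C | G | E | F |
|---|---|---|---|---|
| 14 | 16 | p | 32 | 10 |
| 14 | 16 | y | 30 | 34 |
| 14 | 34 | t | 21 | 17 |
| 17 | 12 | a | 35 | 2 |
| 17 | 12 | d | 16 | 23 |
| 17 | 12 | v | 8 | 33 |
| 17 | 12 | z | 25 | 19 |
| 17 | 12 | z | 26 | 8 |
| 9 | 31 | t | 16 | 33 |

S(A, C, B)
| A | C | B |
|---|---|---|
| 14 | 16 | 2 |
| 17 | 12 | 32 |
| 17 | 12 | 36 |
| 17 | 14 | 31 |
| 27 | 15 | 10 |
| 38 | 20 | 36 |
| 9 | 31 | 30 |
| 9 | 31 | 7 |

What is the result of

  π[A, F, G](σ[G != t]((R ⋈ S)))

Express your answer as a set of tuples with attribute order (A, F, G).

{(14, 10, p), (14, 34, y), (17, 19, z), (17, 2, a), (17, 23, d), (17, 33, v), (17, 8, z)}

R ⋈ S (natural join on A, C): {(14, 16, p, 32, 10, 2), (14, 16, y, 30, 34, 2), (17, 12, a, 35, 2, 32), (17, 12, a, 35, 2, 36), (17, 12, d, 16, 23, 32), (17, 12, d, 16, 23, 36), (17, 12, v, 8, 33, 32), (17, 12, v, 8, 33, 36), (17, 12, z, 25, 19, 32), (17, 12, z, 25, 19, 36), (17, 12, z, 26, 8, 32), (17, 12, z, 26, 8, 36), (9, 31, t, 16, 33, 30), (9, 31, t, 16, 33, 7)}
σ[G != t]: keep tuples satisfying G != t → {(14, 16, p, 32, 10, 2), (14, 16, y, 30, 34, 2), (17, 12, a, 35, 2, 32), (17, 12, a, 35, 2, 36), (17, 12, d, 16, 23, 32), (17, 12, d, 16, 23, 36), (17, 12, v, 8, 33, 32), (17, 12, v, 8, 33, 36), (17, 12, z, 25, 19, 32), (17, 12, z, 25, 19, 36), (17, 12, z, 26, 8, 32), (17, 12, z, 26, 8, 36)}
π[A, F, G]: project onto (A, F, G) (5 duplicate(s) eliminated) → {(14, 10, p), (14, 34, y), (17, 19, z), (17, 2, a), (17, 23, d), (17, 33, v), (17, 8, z)}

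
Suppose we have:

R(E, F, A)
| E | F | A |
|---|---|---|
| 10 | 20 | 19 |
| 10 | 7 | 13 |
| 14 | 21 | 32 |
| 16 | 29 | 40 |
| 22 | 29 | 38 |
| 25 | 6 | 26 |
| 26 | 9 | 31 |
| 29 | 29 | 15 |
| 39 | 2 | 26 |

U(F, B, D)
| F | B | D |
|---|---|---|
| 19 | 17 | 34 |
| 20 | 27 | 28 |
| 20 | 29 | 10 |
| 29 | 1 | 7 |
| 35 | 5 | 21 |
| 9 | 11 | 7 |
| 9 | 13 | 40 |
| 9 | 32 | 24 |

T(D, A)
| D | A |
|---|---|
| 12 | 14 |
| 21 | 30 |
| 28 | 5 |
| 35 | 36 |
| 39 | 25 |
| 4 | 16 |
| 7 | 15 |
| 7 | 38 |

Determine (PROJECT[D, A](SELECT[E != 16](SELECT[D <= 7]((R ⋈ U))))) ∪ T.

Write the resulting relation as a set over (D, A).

Natural join on F: {(10, 20, 19, 27, 28), (10, 20, 19, 29, 10), (16, 29, 40, 1, 7), (22, 29, 38, 1, 7), (26, 9, 31, 11, 7), (26, 9, 31, 13, 40), (26, 9, 31, 32, 24), (29, 29, 15, 1, 7)}
Selection D <= 7: {(16, 29, 40, 1, 7), (22, 29, 38, 1, 7), (26, 9, 31, 11, 7), (29, 29, 15, 1, 7)}
Selection E != 16: {(22, 29, 38, 1, 7), (26, 9, 31, 11, 7), (29, 29, 15, 1, 7)}
π_{D, A} gives {(7, 15), (7, 31), (7, 38)}.
Set union of the two operands is {(12, 14), (21, 30), (28, 5), (35, 36), (39, 25), (4, 16), (7, 15), (7, 31), (7, 38)}.

{(12, 14), (21, 30), (28, 5), (35, 36), (39, 25), (4, 16), (7, 15), (7, 31), (7, 38)}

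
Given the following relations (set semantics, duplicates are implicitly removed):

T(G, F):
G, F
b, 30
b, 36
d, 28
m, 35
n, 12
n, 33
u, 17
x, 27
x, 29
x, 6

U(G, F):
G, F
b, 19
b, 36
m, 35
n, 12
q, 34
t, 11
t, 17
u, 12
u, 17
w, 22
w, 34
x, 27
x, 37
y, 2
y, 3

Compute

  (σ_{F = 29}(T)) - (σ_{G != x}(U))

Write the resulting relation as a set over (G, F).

{(x, 29)}

Apply σ_{F = 29}; surviving tuples: {(x, 29)}
Apply σ_{G != x}; surviving tuples: {(b, 19), (b, 36), (m, 35), (n, 12), (q, 34), (t, 11), (t, 17), (u, 12), (u, 17), (w, 22), (w, 34), (y, 2), (y, 3)}
Set difference of the two operands is {(x, 29)}.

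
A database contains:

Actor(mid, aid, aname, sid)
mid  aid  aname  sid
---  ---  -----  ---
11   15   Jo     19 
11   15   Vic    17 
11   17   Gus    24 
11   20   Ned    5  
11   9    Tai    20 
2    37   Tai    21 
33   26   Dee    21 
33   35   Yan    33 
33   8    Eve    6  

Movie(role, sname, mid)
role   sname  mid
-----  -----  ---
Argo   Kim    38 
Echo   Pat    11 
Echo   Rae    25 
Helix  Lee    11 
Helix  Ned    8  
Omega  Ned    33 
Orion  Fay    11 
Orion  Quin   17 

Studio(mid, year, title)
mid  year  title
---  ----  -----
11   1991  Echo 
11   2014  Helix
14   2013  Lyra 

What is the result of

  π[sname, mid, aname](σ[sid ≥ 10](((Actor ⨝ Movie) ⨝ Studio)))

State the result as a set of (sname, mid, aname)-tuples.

{(Fay, 11, Gus), (Fay, 11, Jo), (Fay, 11, Tai), (Fay, 11, Vic), (Lee, 11, Gus), (Lee, 11, Jo), (Lee, 11, Tai), (Lee, 11, Vic), (Pat, 11, Gus), (Pat, 11, Jo), (Pat, 11, Tai), (Pat, 11, Vic)}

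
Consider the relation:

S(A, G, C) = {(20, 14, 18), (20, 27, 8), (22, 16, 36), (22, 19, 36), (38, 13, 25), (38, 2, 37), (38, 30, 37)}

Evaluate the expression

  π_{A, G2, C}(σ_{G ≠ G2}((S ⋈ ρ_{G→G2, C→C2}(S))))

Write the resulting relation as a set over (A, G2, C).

{(20, 14, 8), (20, 27, 18), (22, 16, 36), (22, 19, 36), (38, 13, 37), (38, 2, 25), (38, 2, 37), (38, 30, 25), (38, 30, 37)}

ρ[G→G2, C→C2]: schema becomes (A, G2, C2); tuples unchanged.
Joining S and ρ_{G→G2, C→C2}(S) on A yields {(20, 14, 18, 14, 18), (20, 14, 18, 27, 8), (20, 27, 8, 14, 18), (20, 27, 8, 27, 8), (22, 16, 36, 16, 36), (22, 16, 36, 19, 36), (22, 19, 36, 16, 36), (22, 19, 36, 19, 36), (38, 13, 25, 13, 25), (38, 13, 25, 2, 37), (38, 13, 25, 30, 37), (38, 2, 37, 13, 25), (38, 2, 37, 2, 37), (38, 2, 37, 30, 37), (38, 30, 37, 13, 25), (38, 30, 37, 2, 37), (38, 30, 37, 30, 37)}.
Filtering on G ≠ G2 leaves {(20, 14, 18, 27, 8), (20, 27, 8, 14, 18), (22, 16, 36, 19, 36), (22, 19, 36, 16, 36), (38, 13, 25, 2, 37), (38, 13, 25, 30, 37), (38, 2, 37, 13, 25), (38, 2, 37, 30, 37), (38, 30, 37, 13, 25), (38, 30, 37, 2, 37)}.
π_{A, G2, C} gives {(20, 14, 8), (20, 27, 18), (22, 16, 36), (22, 19, 36), (38, 13, 37), (38, 2, 25), (38, 2, 37), (38, 30, 25), (38, 30, 37)} (1 duplicate(s) eliminated).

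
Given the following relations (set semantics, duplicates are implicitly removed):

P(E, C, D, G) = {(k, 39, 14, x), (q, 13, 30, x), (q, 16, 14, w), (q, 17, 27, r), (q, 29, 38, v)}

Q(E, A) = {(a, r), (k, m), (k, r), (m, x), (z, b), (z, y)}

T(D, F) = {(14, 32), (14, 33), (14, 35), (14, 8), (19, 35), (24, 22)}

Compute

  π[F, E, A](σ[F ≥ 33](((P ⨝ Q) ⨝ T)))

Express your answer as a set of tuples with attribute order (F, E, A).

{(33, k, m), (33, k, r), (35, k, m), (35, k, r)}

P ⋈ Q (natural join on E): {(k, 39, 14, x, m), (k, 39, 14, x, r)}
(P ⨝ Q) ⋈ T (natural join on D): {(k, 39, 14, x, m, 32), (k, 39, 14, x, m, 33), (k, 39, 14, x, m, 35), (k, 39, 14, x, m, 8), (k, 39, 14, x, r, 32), (k, 39, 14, x, r, 33), (k, 39, 14, x, r, 35), (k, 39, 14, x, r, 8)}
Selection F ≥ 33: {(k, 39, 14, x, m, 33), (k, 39, 14, x, m, 35), (k, 39, 14, x, r, 33), (k, 39, 14, x, r, 35)}
π[F, E, A]: project onto (F, E, A) → {(33, k, m), (33, k, r), (35, k, m), (35, k, r)}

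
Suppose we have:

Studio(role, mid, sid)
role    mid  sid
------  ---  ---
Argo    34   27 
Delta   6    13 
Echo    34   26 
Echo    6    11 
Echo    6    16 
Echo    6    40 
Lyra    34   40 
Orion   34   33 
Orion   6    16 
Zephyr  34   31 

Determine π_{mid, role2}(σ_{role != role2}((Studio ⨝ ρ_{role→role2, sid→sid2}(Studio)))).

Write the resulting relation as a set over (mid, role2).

{(34, Argo), (34, Echo), (34, Lyra), (34, Orion), (34, Zephyr), (6, Delta), (6, Echo), (6, Orion)}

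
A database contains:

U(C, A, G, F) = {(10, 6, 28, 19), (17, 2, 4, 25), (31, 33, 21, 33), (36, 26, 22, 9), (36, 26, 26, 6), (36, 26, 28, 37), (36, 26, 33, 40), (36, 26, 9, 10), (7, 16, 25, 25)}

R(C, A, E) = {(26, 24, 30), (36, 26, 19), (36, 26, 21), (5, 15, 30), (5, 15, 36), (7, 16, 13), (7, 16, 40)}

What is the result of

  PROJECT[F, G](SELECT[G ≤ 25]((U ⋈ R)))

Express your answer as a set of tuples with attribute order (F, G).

U ⋈ R (natural join on C, A): {(36, 26, 22, 9, 19), (36, 26, 22, 9, 21), (36, 26, 26, 6, 19), (36, 26, 26, 6, 21), (36, 26, 28, 37, 19), (36, 26, 28, 37, 21), (36, 26, 33, 40, 19), (36, 26, 33, 40, 21), (36, 26, 9, 10, 19), (36, 26, 9, 10, 21), (7, 16, 25, 25, 13), (7, 16, 25, 25, 40)}
Filtering on G ≤ 25 leaves {(36, 26, 22, 9, 19), (36, 26, 22, 9, 21), (36, 26, 9, 10, 19), (36, 26, 9, 10, 21), (7, 16, 25, 25, 13), (7, 16, 25, 25, 40)}.
Projecting to F, G (3 duplicate(s) eliminated): {(10, 9), (25, 25), (9, 22)}

{(10, 9), (25, 25), (9, 22)}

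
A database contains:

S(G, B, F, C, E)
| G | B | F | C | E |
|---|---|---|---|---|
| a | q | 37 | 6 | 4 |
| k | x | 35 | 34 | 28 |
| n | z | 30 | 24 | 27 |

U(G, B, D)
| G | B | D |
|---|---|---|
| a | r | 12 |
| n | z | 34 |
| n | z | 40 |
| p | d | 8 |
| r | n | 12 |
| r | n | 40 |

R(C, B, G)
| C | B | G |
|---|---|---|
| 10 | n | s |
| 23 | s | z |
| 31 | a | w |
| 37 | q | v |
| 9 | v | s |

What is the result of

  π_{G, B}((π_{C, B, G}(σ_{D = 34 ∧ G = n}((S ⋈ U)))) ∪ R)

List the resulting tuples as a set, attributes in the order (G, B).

S ⋈ U (natural join on G, B): {(n, z, 30, 24, 27, 34), (n, z, 30, 24, 27, 40)}
Selection D = 34 ∧ G = n: {(n, z, 30, 24, 27, 34)}
π[C, B, G]: project onto (C, B, G) → {(24, z, n)}
Taking the union: {(10, n, s), (23, s, z), (24, z, n), (31, a, w), (37, q, v), (9, v, s)}
π[G, B]: project onto (G, B) → {(n, z), (s, n), (s, v), (v, q), (w, a), (z, s)}

{(n, z), (s, n), (s, v), (v, q), (w, a), (z, s)}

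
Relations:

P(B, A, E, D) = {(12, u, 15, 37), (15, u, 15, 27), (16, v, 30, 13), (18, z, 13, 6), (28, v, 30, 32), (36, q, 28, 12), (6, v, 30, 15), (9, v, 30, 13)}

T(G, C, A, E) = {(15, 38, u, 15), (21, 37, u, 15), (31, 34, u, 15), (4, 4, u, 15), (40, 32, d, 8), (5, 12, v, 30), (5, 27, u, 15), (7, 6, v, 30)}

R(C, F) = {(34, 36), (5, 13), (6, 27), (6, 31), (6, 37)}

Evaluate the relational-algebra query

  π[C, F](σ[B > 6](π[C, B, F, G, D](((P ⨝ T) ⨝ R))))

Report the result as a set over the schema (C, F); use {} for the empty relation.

{(34, 36), (6, 27), (6, 31), (6, 37)}

P ⋈ T (natural join on A, E): {(12, u, 15, 37, 15, 38), (12, u, 15, 37, 21, 37), (12, u, 15, 37, 31, 34), (12, u, 15, 37, 4, 4), (12, u, 15, 37, 5, 27), (15, u, 15, 27, 15, 38), (15, u, 15, 27, 21, 37), (15, u, 15, 27, 31, 34), (15, u, 15, 27, 4, 4), (15, u, 15, 27, 5, 27), (16, v, 30, 13, 5, 12), (16, v, 30, 13, 7, 6), (28, v, 30, 32, 5, 12), (28, v, 30, 32, 7, 6), (6, v, 30, 15, 5, 12), (6, v, 30, 15, 7, 6), (9, v, 30, 13, 5, 12), (9, v, 30, 13, 7, 6)}
(P ⨝ T) ⋈ R (natural join on C): {(12, u, 15, 37, 31, 34, 36), (15, u, 15, 27, 31, 34, 36), (16, v, 30, 13, 7, 6, 27), (16, v, 30, 13, 7, 6, 31), (16, v, 30, 13, 7, 6, 37), (28, v, 30, 32, 7, 6, 27), (28, v, 30, 32, 7, 6, 31), (28, v, 30, 32, 7, 6, 37), (6, v, 30, 15, 7, 6, 27), (6, v, 30, 15, 7, 6, 31), (6, v, 30, 15, 7, 6, 37), (9, v, 30, 13, 7, 6, 27), (9, v, 30, 13, 7, 6, 31), (9, v, 30, 13, 7, 6, 37)}
π_{C, B, F, G, D} gives {(34, 12, 36, 31, 37), (34, 15, 36, 31, 27), (6, 16, 27, 7, 13), (6, 16, 31, 7, 13), (6, 16, 37, 7, 13), (6, 28, 27, 7, 32), (6, 28, 31, 7, 32), (6, 28, 37, 7, 32), (6, 6, 27, 7, 15), (6, 6, 31, 7, 15), (6, 6, 37, 7, 15), (6, 9, 27, 7, 13), (6, 9, 31, 7, 13), (6, 9, 37, 7, 13)}.
Apply σ_{B > 6}; surviving tuples: {(34, 12, 36, 31, 37), (34, 15, 36, 31, 27), (6, 16, 27, 7, 13), (6, 16, 31, 7, 13), (6, 16, 37, 7, 13), (6, 28, 27, 7, 32), (6, 28, 31, 7, 32), (6, 28, 37, 7, 32), (6, 9, 27, 7, 13), (6, 9, 31, 7, 13), (6, 9, 37, 7, 13)}
π_{C, F} gives {(34, 36), (6, 27), (6, 31), (6, 37)} (7 duplicate(s) eliminated).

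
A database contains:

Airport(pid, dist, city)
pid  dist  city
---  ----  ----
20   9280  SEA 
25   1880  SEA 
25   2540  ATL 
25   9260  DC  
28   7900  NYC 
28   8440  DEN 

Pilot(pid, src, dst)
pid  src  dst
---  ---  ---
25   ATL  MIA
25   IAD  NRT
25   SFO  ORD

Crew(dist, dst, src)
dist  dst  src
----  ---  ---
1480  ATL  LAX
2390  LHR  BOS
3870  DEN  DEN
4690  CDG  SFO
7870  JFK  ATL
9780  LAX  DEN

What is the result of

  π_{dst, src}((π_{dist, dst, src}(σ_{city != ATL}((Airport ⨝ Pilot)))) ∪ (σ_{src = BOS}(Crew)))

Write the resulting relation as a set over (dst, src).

Natural join on pid: {(25, 1880, SEA, ATL, MIA), (25, 1880, SEA, IAD, NRT), (25, 1880, SEA, SFO, ORD), (25, 2540, ATL, ATL, MIA), (25, 2540, ATL, IAD, NRT), (25, 2540, ATL, SFO, ORD), (25, 9260, DC, ATL, MIA), (25, 9260, DC, IAD, NRT), (25, 9260, DC, SFO, ORD)}
Selection city != ATL: {(25, 1880, SEA, ATL, MIA), (25, 1880, SEA, IAD, NRT), (25, 1880, SEA, SFO, ORD), (25, 9260, DC, ATL, MIA), (25, 9260, DC, IAD, NRT), (25, 9260, DC, SFO, ORD)}
π_{dist, dst, src} gives {(1880, MIA, ATL), (1880, NRT, IAD), (1880, ORD, SFO), (9260, MIA, ATL), (9260, NRT, IAD), (9260, ORD, SFO)}.
Selection src = BOS: {(2390, LHR, BOS)}
Set union of the two operands is {(1880, MIA, ATL), (1880, NRT, IAD), (1880, ORD, SFO), (2390, LHR, BOS), (9260, MIA, ATL), (9260, NRT, IAD), (9260, ORD, SFO)}.
π_{dst, src} gives {(LHR, BOS), (MIA, ATL), (NRT, IAD), (ORD, SFO)} (3 duplicate(s) eliminated).

{(LHR, BOS), (MIA, ATL), (NRT, IAD), (ORD, SFO)}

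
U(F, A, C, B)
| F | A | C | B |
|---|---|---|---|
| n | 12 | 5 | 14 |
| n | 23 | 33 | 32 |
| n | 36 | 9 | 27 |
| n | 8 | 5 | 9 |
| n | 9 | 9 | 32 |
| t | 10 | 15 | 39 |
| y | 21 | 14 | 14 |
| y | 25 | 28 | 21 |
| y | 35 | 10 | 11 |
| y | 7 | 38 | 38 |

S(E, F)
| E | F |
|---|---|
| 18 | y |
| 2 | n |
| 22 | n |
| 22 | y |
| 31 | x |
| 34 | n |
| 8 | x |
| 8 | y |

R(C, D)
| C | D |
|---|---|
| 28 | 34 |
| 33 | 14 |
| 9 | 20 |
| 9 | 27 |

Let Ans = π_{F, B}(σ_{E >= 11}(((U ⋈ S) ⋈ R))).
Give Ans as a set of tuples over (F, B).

{(n, 27), (n, 32), (y, 21)}

Joining U and S on F yields {(n, 12, 5, 14, 2), (n, 12, 5, 14, 22), (n, 12, 5, 14, 34), (n, 23, 33, 32, 2), (n, 23, 33, 32, 22), (n, 23, 33, 32, 34), (n, 36, 9, 27, 2), (n, 36, 9, 27, 22), (n, 36, 9, 27, 34), (n, 8, 5, 9, 2), (n, 8, 5, 9, 22), (n, 8, 5, 9, 34), (n, 9, 9, 32, 2), (n, 9, 9, 32, 22), (n, 9, 9, 32, 34), (y, 21, 14, 14, 18), (y, 21, 14, 14, 22), (y, 21, 14, 14, 8), (y, 25, 28, 21, 18), (y, 25, 28, 21, 22), (y, 25, 28, 21, 8), (y, 35, 10, 11, 18), (y, 35, 10, 11, 22), (y, 35, 10, 11, 8), (y, 7, 38, 38, 18), (y, 7, 38, 38, 22), (y, 7, 38, 38, 8)}.
Joining (U ⋈ S) and R on C yields {(n, 23, 33, 32, 2, 14), (n, 23, 33, 32, 22, 14), (n, 23, 33, 32, 34, 14), (n, 36, 9, 27, 2, 20), (n, 36, 9, 27, 2, 27), (n, 36, 9, 27, 22, 20), (n, 36, 9, 27, 22, 27), (n, 36, 9, 27, 34, 20), (n, 36, 9, 27, 34, 27), (n, 9, 9, 32, 2, 20), (n, 9, 9, 32, 2, 27), (n, 9, 9, 32, 22, 20), (n, 9, 9, 32, 22, 27), (n, 9, 9, 32, 34, 20), (n, 9, 9, 32, 34, 27), (y, 25, 28, 21, 18, 34), (y, 25, 28, 21, 22, 34), (y, 25, 28, 21, 8, 34)}.
Apply σ_{E >= 11}; surviving tuples: {(n, 23, 33, 32, 22, 14), (n, 23, 33, 32, 34, 14), (n, 36, 9, 27, 22, 20), (n, 36, 9, 27, 22, 27), (n, 36, 9, 27, 34, 20), (n, 36, 9, 27, 34, 27), (n, 9, 9, 32, 22, 20), (n, 9, 9, 32, 22, 27), (n, 9, 9, 32, 34, 20), (n, 9, 9, 32, 34, 27), (y, 25, 28, 21, 18, 34), (y, 25, 28, 21, 22, 34)}
Keep only column(s) F, B (9 duplicate(s) eliminated): {(n, 27), (n, 32), (y, 21)}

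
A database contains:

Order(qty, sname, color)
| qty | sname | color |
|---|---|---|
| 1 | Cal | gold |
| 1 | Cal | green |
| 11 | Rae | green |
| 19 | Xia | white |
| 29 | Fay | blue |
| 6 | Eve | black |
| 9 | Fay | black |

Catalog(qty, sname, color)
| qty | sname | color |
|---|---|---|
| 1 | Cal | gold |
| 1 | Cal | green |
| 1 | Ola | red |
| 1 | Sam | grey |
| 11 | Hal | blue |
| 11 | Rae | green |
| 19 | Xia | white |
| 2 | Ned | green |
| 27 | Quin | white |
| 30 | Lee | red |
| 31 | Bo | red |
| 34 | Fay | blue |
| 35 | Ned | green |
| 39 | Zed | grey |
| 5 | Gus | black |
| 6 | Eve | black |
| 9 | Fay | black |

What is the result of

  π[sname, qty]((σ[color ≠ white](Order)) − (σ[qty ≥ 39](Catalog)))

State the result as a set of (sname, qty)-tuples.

{(Cal, 1), (Eve, 6), (Fay, 29), (Fay, 9), (Rae, 11)}

Apply σ_{color ≠ white}; surviving tuples: {(1, Cal, gold), (1, Cal, green), (11, Rae, green), (29, Fay, blue), (6, Eve, black), (9, Fay, black)}
Apply σ_{qty ≥ 39}; surviving tuples: {(39, Zed, grey)}
Difference: {(1, Cal, gold), (1, Cal, green), (11, Rae, green), (29, Fay, blue), (6, Eve, black), (9, Fay, black)} with {(39, Zed, grey)} → {(1, Cal, gold), (1, Cal, green), (11, Rae, green), (29, Fay, blue), (6, Eve, black), (9, Fay, black)}
π_{sname, qty} gives {(Cal, 1), (Eve, 6), (Fay, 29), (Fay, 9), (Rae, 11)} (1 duplicate(s) eliminated).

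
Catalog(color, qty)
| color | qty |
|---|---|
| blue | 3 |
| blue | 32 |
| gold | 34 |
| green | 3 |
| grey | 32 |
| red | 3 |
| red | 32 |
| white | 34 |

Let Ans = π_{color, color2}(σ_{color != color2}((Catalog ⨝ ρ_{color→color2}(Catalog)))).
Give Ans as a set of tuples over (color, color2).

{(blue, green), (blue, grey), (blue, red), (gold, white), (green, blue), (green, red), (grey, blue), (grey, red), (red, blue), (red, green), (red, grey), (white, gold)}

ρ[color→color2]: schema becomes (color2, qty); tuples unchanged.
Natural join on qty: {(blue, 3, blue), (blue, 3, green), (blue, 3, red), (blue, 32, blue), (blue, 32, grey), (blue, 32, red), (gold, 34, gold), (gold, 34, white), (green, 3, blue), (green, 3, green), (green, 3, red), (grey, 32, blue), (grey, 32, grey), (grey, 32, red), (red, 3, blue), (red, 3, green), (red, 3, red), (red, 32, blue), (red, 32, grey), (red, 32, red), (white, 34, gold), (white, 34, white)}
σ[color != color2]: keep tuples satisfying color != color2 → {(blue, 3, green), (blue, 3, red), (blue, 32, grey), (blue, 32, red), (gold, 34, white), (green, 3, blue), (green, 3, red), (grey, 32, blue), (grey, 32, red), (red, 3, blue), (red, 3, green), (red, 32, blue), (red, 32, grey), (white, 34, gold)}
Keep only column(s) color, color2 (2 duplicate(s) eliminated): {(blue, green), (blue, grey), (blue, red), (gold, white), (green, blue), (green, red), (grey, blue), (grey, red), (red, blue), (red, green), (red, grey), (white, gold)}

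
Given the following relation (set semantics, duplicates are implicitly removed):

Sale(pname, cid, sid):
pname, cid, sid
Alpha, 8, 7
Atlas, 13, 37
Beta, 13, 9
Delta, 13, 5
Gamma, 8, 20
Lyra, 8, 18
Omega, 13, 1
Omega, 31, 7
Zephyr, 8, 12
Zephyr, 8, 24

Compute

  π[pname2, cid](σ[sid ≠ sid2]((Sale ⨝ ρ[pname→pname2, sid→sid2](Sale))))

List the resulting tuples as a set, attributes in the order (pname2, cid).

{(Alpha, 8), (Atlas, 13), (Beta, 13), (Delta, 13), (Gamma, 8), (Lyra, 8), (Omega, 13), (Zephyr, 8)}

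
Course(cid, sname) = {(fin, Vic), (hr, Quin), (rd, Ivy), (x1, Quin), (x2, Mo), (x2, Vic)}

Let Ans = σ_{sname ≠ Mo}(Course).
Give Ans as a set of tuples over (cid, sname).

{(fin, Vic), (hr, Quin), (rd, Ivy), (x1, Quin), (x2, Vic)}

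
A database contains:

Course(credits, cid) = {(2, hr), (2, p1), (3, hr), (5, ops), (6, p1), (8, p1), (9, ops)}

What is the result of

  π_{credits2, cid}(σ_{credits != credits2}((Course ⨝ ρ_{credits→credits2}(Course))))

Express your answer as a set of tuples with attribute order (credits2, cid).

ρ[credits→credits2]: schema becomes (credits2, cid); tuples unchanged.
Course ⋈ ρ_{credits→credits2}(Course) (natural join on cid): {(2, hr, 2), (2, hr, 3), (2, p1, 2), (2, p1, 6), (2, p1, 8), (3, hr, 2), (3, hr, 3), (5, ops, 5), (5, ops, 9), (6, p1, 2), (6, p1, 6), (6, p1, 8), (8, p1, 2), (8, p1, 6), (8, p1, 8), (9, ops, 5), (9, ops, 9)}
Apply σ_{credits != credits2}; surviving tuples: {(2, hr, 3), (2, p1, 6), (2, p1, 8), (3, hr, 2), (5, ops, 9), (6, p1, 2), (6, p1, 8), (8, p1, 2), (8, p1, 6), (9, ops, 5)}
π_{credits2, cid} gives {(2, hr), (2, p1), (3, hr), (5, ops), (6, p1), (8, p1), (9, ops)} (3 duplicate(s) eliminated).

{(2, hr), (2, p1), (3, hr), (5, ops), (6, p1), (8, p1), (9, ops)}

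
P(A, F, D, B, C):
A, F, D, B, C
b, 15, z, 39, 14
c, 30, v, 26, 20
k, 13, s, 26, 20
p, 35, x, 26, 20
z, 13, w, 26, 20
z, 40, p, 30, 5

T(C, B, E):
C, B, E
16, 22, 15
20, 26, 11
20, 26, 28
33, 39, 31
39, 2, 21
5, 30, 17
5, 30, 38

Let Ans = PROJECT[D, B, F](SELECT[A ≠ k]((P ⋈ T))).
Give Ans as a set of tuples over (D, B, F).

Natural join on B, C: {(c, 30, v, 26, 20, 11), (c, 30, v, 26, 20, 28), (k, 13, s, 26, 20, 11), (k, 13, s, 26, 20, 28), (p, 35, x, 26, 20, 11), (p, 35, x, 26, 20, 28), (z, 13, w, 26, 20, 11), (z, 13, w, 26, 20, 28), (z, 40, p, 30, 5, 17), (z, 40, p, 30, 5, 38)}
Selection A ≠ k: {(c, 30, v, 26, 20, 11), (c, 30, v, 26, 20, 28), (p, 35, x, 26, 20, 11), (p, 35, x, 26, 20, 28), (z, 13, w, 26, 20, 11), (z, 13, w, 26, 20, 28), (z, 40, p, 30, 5, 17), (z, 40, p, 30, 5, 38)}
Projecting to D, B, F (4 duplicate(s) eliminated): {(p, 30, 40), (v, 26, 30), (w, 26, 13), (x, 26, 35)}

{(p, 30, 40), (v, 26, 30), (w, 26, 13), (x, 26, 35)}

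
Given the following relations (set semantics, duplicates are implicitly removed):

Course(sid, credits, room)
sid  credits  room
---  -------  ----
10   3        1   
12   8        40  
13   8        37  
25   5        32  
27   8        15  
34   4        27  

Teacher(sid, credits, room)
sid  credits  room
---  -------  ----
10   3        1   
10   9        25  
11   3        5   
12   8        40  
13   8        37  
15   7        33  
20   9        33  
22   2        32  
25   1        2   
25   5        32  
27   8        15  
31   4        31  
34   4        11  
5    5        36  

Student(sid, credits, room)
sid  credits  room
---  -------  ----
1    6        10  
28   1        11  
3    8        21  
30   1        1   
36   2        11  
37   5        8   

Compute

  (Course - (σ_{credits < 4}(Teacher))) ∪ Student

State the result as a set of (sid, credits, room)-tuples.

{(1, 6, 10), (12, 8, 40), (13, 8, 37), (25, 5, 32), (27, 8, 15), (28, 1, 11), (3, 8, 21), (30, 1, 1), (34, 4, 27), (36, 2, 11), (37, 5, 8)}

Selection credits < 4: {(10, 3, 1), (11, 3, 5), (22, 2, 32), (25, 1, 2)}
Set difference of the two operands is {(12, 8, 40), (13, 8, 37), (25, 5, 32), (27, 8, 15), (34, 4, 27)}.
Set union of the two operands is {(1, 6, 10), (12, 8, 40), (13, 8, 37), (25, 5, 32), (27, 8, 15), (28, 1, 11), (3, 8, 21), (30, 1, 1), (34, 4, 27), (36, 2, 11), (37, 5, 8)}.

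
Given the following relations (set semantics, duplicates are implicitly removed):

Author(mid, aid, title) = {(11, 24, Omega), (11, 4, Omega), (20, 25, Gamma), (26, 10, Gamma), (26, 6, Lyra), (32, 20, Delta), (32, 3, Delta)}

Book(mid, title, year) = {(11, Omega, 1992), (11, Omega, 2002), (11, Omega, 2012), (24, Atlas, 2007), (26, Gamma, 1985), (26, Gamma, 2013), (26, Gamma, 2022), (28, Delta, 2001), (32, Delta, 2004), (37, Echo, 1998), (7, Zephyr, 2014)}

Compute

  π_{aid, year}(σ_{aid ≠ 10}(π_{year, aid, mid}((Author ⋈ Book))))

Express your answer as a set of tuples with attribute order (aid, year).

{(20, 2004), (24, 1992), (24, 2002), (24, 2012), (3, 2004), (4, 1992), (4, 2002), (4, 2012)}

Joining Author and Book on mid, title yields {(11, 24, Omega, 1992), (11, 24, Omega, 2002), (11, 24, Omega, 2012), (11, 4, Omega, 1992), (11, 4, Omega, 2002), (11, 4, Omega, 2012), (26, 10, Gamma, 1985), (26, 10, Gamma, 2013), (26, 10, Gamma, 2022), (32, 20, Delta, 2004), (32, 3, Delta, 2004)}.
π_{year, aid, mid} gives {(1985, 10, 26), (1992, 24, 11), (1992, 4, 11), (2002, 24, 11), (2002, 4, 11), (2004, 20, 32), (2004, 3, 32), (2012, 24, 11), (2012, 4, 11), (2013, 10, 26), (2022, 10, 26)}.
Filtering on aid ≠ 10 leaves {(1992, 24, 11), (1992, 4, 11), (2002, 24, 11), (2002, 4, 11), (2004, 20, 32), (2004, 3, 32), (2012, 24, 11), (2012, 4, 11)}.
π_{aid, year} gives {(20, 2004), (24, 1992), (24, 2002), (24, 2012), (3, 2004), (4, 1992), (4, 2002), (4, 2012)}.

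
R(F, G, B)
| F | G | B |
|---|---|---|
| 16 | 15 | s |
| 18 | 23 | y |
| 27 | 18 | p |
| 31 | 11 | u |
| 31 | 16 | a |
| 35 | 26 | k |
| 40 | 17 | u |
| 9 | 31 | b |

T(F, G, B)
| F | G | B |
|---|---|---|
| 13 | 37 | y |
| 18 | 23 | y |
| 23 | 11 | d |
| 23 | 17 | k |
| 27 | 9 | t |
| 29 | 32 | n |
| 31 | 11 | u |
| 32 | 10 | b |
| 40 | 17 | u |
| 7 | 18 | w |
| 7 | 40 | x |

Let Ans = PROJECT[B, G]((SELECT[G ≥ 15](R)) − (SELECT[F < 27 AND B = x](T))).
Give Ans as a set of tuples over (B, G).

{(a, 16), (b, 31), (k, 26), (p, 18), (s, 15), (u, 17), (y, 23)}

σ[G ≥ 15]: keep tuples satisfying G ≥ 15 → {(16, 15, s), (18, 23, y), (27, 18, p), (31, 16, a), (35, 26, k), (40, 17, u), (9, 31, b)}
σ[F < 27 AND B = x]: keep tuples satisfying F < 27 AND B = x → {(7, 40, x)}
Difference: {(16, 15, s), (18, 23, y), (27, 18, p), (31, 16, a), (35, 26, k), (40, 17, u), (9, 31, b)} with {(7, 40, x)} → {(16, 15, s), (18, 23, y), (27, 18, p), (31, 16, a), (35, 26, k), (40, 17, u), (9, 31, b)}
π[B, G]: project onto (B, G) → {(a, 16), (b, 31), (k, 26), (p, 18), (s, 15), (u, 17), (y, 23)}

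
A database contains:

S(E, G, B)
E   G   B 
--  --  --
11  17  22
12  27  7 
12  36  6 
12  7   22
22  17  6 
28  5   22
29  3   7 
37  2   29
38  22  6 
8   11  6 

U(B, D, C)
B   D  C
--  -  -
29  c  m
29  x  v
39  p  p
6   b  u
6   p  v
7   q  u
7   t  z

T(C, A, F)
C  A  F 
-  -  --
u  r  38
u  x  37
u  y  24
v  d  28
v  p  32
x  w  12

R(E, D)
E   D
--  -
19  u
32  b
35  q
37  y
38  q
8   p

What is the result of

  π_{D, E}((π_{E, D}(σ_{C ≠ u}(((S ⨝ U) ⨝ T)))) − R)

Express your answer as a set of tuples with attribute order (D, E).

Natural join on B: {(12, 27, 7, q, u), (12, 27, 7, t, z), (12, 36, 6, b, u), (12, 36, 6, p, v), (22, 17, 6, b, u), (22, 17, 6, p, v), (29, 3, 7, q, u), (29, 3, 7, t, z), (37, 2, 29, c, m), (37, 2, 29, x, v), (38, 22, 6, b, u), (38, 22, 6, p, v), (8, 11, 6, b, u), (8, 11, 6, p, v)}
Natural join on C: {(12, 27, 7, q, u, r, 38), (12, 27, 7, q, u, x, 37), (12, 27, 7, q, u, y, 24), (12, 36, 6, b, u, r, 38), (12, 36, 6, b, u, x, 37), (12, 36, 6, b, u, y, 24), (12, 36, 6, p, v, d, 28), (12, 36, 6, p, v, p, 32), (22, 17, 6, b, u, r, 38), (22, 17, 6, b, u, x, 37), (22, 17, 6, b, u, y, 24), (22, 17, 6, p, v, d, 28), (22, 17, 6, p, v, p, 32), (29, 3, 7, q, u, r, 38), (29, 3, 7, q, u, x, 37), (29, 3, 7, q, u, y, 24), (37, 2, 29, x, v, d, 28), (37, 2, 29, x, v, p, 32), (38, 22, 6, b, u, r, 38), (38, 22, 6, b, u, x, 37), (38, 22, 6, b, u, y, 24), (38, 22, 6, p, v, d, 28), (38, 22, 6, p, v, p, 32), (8, 11, 6, b, u, r, 38), (8, 11, 6, b, u, x, 37), (8, 11, 6, b, u, y, 24), (8, 11, 6, p, v, d, 28), (8, 11, 6, p, v, p, 32)}
Filtering on C ≠ u leaves {(12, 36, 6, p, v, d, 28), (12, 36, 6, p, v, p, 32), (22, 17, 6, p, v, d, 28), (22, 17, 6, p, v, p, 32), (37, 2, 29, x, v, d, 28), (37, 2, 29, x, v, p, 32), (38, 22, 6, p, v, d, 28), (38, 22, 6, p, v, p, 32), (8, 11, 6, p, v, d, 28), (8, 11, 6, p, v, p, 32)}.
Projecting to E, D (5 duplicate(s) eliminated): {(12, p), (22, p), (37, x), (38, p), (8, p)}
Difference: {(12, p), (22, p), (37, x), (38, p), (8, p)} with {(19, u), (32, b), (35, q), (37, y), (38, q), (8, p)} → {(12, p), (22, p), (37, x), (38, p)}
Projecting to D, E: {(p, 12), (p, 22), (p, 38), (x, 37)}

{(p, 12), (p, 22), (p, 38), (x, 37)}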